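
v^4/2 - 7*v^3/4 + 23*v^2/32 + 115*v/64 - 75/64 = (v/2 + 1/2)*(v - 5/2)*(v - 5/4)*(v - 3/4)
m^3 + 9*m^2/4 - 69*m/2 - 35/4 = (m - 5)*(m + 1/4)*(m + 7)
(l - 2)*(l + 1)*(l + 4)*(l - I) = l^4 + 3*l^3 - I*l^3 - 6*l^2 - 3*I*l^2 - 8*l + 6*I*l + 8*I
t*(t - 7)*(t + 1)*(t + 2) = t^4 - 4*t^3 - 19*t^2 - 14*t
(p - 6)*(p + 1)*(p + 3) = p^3 - 2*p^2 - 21*p - 18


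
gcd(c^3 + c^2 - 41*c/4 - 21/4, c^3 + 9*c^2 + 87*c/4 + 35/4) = c^2 + 4*c + 7/4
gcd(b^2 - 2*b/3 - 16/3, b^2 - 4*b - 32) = 1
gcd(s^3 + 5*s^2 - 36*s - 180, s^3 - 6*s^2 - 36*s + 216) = s^2 - 36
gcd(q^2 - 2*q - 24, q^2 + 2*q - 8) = q + 4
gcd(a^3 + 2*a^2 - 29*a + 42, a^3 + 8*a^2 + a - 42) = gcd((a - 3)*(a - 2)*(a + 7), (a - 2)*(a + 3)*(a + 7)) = a^2 + 5*a - 14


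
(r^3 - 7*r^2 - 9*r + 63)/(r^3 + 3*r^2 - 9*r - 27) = (r - 7)/(r + 3)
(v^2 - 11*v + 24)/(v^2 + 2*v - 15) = (v - 8)/(v + 5)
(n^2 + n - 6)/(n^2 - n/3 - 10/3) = 3*(n + 3)/(3*n + 5)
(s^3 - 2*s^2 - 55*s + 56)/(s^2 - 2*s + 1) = (s^2 - s - 56)/(s - 1)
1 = 1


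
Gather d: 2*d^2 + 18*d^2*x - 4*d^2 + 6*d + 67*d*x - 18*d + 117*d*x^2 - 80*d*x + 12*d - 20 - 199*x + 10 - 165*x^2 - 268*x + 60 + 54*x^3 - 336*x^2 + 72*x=d^2*(18*x - 2) + d*(117*x^2 - 13*x) + 54*x^3 - 501*x^2 - 395*x + 50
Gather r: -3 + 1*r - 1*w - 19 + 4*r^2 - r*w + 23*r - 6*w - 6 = 4*r^2 + r*(24 - w) - 7*w - 28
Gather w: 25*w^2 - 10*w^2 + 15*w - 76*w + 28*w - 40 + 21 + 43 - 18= 15*w^2 - 33*w + 6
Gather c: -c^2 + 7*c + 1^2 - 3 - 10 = -c^2 + 7*c - 12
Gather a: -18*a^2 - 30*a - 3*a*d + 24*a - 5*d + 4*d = -18*a^2 + a*(-3*d - 6) - d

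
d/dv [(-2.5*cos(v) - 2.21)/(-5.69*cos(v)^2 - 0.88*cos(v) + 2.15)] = (14.225*cos(v)^2 + 25.1498*cos(v) + 7.3198)*sin(v)/(32.3761*cos(v)^4 + 10.0144*cos(v)^3 - 23.6926*cos(v)^2 - 3.784*cos(v) + 4.6225)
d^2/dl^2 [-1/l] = -2/l^3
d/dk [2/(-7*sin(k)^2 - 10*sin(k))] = 4*(7*sin(k) + 5)*cos(k)/((7*sin(k) + 10)^2*sin(k)^2)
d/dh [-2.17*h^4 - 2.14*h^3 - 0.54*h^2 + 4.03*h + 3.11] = -8.68*h^3 - 6.42*h^2 - 1.08*h + 4.03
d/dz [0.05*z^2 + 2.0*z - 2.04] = 0.1*z + 2.0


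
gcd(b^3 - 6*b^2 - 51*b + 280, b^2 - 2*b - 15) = b - 5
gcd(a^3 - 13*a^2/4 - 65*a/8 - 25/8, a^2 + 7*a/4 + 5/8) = a^2 + 7*a/4 + 5/8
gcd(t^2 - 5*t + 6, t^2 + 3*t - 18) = t - 3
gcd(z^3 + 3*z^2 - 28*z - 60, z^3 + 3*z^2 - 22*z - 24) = z + 6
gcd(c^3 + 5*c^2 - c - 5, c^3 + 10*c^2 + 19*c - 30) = c^2 + 4*c - 5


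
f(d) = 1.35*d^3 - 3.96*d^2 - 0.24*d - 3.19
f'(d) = 4.05*d^2 - 7.92*d - 0.24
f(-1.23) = -11.40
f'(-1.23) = 15.63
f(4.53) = 39.96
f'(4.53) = 46.99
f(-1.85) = -24.85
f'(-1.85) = 28.27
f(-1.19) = -10.79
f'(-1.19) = 14.92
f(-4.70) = -229.70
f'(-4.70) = 126.45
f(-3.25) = -90.58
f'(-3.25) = 68.28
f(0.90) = -5.63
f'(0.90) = -4.09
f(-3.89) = -141.65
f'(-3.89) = 91.85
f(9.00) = 658.04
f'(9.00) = 256.53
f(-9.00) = -1305.94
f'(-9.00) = 399.09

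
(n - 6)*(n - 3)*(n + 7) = n^3 - 2*n^2 - 45*n + 126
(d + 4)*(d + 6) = d^2 + 10*d + 24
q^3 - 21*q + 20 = (q - 4)*(q - 1)*(q + 5)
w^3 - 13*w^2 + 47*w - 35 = (w - 7)*(w - 5)*(w - 1)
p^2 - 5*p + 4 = (p - 4)*(p - 1)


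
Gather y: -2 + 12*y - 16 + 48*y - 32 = 60*y - 50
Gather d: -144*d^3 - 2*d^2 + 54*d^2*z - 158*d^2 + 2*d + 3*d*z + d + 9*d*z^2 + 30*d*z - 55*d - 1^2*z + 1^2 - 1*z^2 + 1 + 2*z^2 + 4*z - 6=-144*d^3 + d^2*(54*z - 160) + d*(9*z^2 + 33*z - 52) + z^2 + 3*z - 4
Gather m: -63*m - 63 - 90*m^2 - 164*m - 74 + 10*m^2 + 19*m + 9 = -80*m^2 - 208*m - 128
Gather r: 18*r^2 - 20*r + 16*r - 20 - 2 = 18*r^2 - 4*r - 22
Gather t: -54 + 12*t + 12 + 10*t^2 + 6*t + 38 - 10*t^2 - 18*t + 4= 0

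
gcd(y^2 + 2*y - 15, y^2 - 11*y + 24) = y - 3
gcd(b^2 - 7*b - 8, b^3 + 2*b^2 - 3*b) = 1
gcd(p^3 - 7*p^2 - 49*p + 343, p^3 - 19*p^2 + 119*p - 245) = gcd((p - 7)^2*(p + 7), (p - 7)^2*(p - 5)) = p^2 - 14*p + 49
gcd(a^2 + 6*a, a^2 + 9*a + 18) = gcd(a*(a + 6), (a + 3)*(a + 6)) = a + 6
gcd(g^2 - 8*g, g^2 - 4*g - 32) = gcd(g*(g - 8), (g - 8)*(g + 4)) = g - 8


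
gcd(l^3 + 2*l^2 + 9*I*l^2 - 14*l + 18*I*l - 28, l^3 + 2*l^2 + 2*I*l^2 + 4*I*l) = l^2 + l*(2 + 2*I) + 4*I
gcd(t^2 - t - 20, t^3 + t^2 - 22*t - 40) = t^2 - t - 20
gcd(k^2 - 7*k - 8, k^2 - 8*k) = k - 8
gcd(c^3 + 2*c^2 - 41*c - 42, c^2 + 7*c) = c + 7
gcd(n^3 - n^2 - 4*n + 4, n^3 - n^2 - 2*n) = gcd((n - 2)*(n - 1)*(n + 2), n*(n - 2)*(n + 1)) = n - 2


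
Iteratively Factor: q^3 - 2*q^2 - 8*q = (q + 2)*(q^2 - 4*q) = (q - 4)*(q + 2)*(q)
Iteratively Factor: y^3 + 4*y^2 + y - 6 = (y - 1)*(y^2 + 5*y + 6) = (y - 1)*(y + 2)*(y + 3)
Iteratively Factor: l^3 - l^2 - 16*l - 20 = (l + 2)*(l^2 - 3*l - 10) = (l + 2)^2*(l - 5)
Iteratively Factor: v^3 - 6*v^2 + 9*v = (v - 3)*(v^2 - 3*v) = v*(v - 3)*(v - 3)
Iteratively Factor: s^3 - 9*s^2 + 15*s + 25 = (s - 5)*(s^2 - 4*s - 5) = (s - 5)*(s + 1)*(s - 5)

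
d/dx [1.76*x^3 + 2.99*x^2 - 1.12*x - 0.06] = 5.28*x^2 + 5.98*x - 1.12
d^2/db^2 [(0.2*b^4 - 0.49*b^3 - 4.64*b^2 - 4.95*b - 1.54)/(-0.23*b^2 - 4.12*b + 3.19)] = (-0.02116*b^6 - 1.13712*b^5 - 19.48884*b^4 + 51.14088*b^3 - 42.147468*b^2 + 60.4644480000001*b + 279.088876)/(0.012167*b^6 + 0.653844*b^5 + 11.206083*b^4 + 51.797464*b^3 - 155.423499*b^2 + 125.776596*b - 32.461759)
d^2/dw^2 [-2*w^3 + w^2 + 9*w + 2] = 2 - 12*w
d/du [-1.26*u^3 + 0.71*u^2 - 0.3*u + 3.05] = -3.78*u^2 + 1.42*u - 0.3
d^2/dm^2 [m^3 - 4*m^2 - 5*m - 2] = 6*m - 8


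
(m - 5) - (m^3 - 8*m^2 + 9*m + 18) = -m^3 + 8*m^2 - 8*m - 23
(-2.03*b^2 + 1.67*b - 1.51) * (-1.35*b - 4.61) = 2.7405*b^3 + 7.1038*b^2 - 5.6602*b + 6.9611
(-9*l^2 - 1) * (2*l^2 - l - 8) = -18*l^4 + 9*l^3 + 70*l^2 + l + 8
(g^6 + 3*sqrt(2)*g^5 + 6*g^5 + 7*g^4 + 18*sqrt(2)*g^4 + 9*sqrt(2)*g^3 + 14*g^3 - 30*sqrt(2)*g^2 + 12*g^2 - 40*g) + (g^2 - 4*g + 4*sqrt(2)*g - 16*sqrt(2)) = g^6 + 3*sqrt(2)*g^5 + 6*g^5 + 7*g^4 + 18*sqrt(2)*g^4 + 9*sqrt(2)*g^3 + 14*g^3 - 30*sqrt(2)*g^2 + 13*g^2 - 44*g + 4*sqrt(2)*g - 16*sqrt(2)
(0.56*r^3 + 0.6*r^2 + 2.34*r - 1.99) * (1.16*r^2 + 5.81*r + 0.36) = 0.6496*r^5 + 3.9496*r^4 + 6.402*r^3 + 11.503*r^2 - 10.7195*r - 0.7164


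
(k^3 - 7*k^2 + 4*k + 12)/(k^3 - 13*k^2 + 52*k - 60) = (k + 1)/(k - 5)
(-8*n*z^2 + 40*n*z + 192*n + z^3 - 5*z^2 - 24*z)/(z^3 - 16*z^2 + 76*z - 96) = (-8*n*z - 24*n + z^2 + 3*z)/(z^2 - 8*z + 12)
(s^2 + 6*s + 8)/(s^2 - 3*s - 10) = (s + 4)/(s - 5)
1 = 1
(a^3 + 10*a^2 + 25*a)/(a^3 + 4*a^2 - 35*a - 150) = a/(a - 6)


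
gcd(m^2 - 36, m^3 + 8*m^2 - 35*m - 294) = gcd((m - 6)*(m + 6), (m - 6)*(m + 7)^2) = m - 6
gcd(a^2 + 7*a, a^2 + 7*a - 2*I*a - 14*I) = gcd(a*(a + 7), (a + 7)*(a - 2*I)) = a + 7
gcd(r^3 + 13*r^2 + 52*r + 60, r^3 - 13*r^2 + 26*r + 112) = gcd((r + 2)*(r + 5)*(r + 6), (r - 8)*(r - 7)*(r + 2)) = r + 2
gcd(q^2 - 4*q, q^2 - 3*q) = q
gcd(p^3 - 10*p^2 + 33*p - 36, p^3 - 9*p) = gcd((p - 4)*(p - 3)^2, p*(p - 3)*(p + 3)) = p - 3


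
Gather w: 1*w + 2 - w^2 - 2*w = -w^2 - w + 2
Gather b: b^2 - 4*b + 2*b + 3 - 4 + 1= b^2 - 2*b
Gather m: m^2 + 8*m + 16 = m^2 + 8*m + 16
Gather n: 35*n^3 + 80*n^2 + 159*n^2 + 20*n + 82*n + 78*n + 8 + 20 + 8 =35*n^3 + 239*n^2 + 180*n + 36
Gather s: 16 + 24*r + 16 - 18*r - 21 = 6*r + 11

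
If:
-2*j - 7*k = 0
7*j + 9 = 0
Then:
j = -9/7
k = 18/49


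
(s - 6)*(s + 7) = s^2 + s - 42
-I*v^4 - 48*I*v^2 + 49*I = (v - 1)*(v - 7*I)*(v + 7*I)*(-I*v - I)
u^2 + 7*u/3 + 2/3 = (u + 1/3)*(u + 2)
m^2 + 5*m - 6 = (m - 1)*(m + 6)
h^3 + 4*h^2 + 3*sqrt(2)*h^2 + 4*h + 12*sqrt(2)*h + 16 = (h + 4)*(h + sqrt(2))*(h + 2*sqrt(2))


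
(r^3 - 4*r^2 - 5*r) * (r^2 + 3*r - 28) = r^5 - r^4 - 45*r^3 + 97*r^2 + 140*r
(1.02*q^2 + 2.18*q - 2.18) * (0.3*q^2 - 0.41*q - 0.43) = 0.306*q^4 + 0.2358*q^3 - 1.9864*q^2 - 0.0436*q + 0.9374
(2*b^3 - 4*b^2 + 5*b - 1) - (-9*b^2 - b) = 2*b^3 + 5*b^2 + 6*b - 1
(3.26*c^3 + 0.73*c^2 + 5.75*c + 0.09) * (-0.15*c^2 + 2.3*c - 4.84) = -0.489*c^5 + 7.3885*c^4 - 14.9619*c^3 + 9.6783*c^2 - 27.623*c - 0.4356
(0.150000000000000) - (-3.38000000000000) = 3.53000000000000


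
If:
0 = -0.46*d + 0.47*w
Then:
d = 1.02173913043478*w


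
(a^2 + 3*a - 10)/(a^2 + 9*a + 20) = (a - 2)/(a + 4)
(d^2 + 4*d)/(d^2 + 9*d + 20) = d/(d + 5)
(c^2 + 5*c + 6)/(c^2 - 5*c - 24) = (c + 2)/(c - 8)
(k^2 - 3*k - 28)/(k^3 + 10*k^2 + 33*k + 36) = (k - 7)/(k^2 + 6*k + 9)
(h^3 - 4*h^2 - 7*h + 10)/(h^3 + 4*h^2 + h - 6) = (h - 5)/(h + 3)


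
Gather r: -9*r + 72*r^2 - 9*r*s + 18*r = 72*r^2 + r*(9 - 9*s)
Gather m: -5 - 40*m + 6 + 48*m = 8*m + 1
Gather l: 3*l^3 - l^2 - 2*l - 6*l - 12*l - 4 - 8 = 3*l^3 - l^2 - 20*l - 12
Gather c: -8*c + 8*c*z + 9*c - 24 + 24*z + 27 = c*(8*z + 1) + 24*z + 3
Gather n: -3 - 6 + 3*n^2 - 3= 3*n^2 - 12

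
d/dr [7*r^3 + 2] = 21*r^2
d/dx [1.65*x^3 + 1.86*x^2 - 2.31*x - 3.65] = 4.95*x^2 + 3.72*x - 2.31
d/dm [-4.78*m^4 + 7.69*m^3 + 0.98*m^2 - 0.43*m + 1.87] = -19.12*m^3 + 23.07*m^2 + 1.96*m - 0.43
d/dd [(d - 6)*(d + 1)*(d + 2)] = 3*d^2 - 6*d - 16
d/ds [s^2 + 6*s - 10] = 2*s + 6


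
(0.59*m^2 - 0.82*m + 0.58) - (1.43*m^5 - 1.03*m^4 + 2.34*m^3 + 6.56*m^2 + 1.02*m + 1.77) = -1.43*m^5 + 1.03*m^4 - 2.34*m^3 - 5.97*m^2 - 1.84*m - 1.19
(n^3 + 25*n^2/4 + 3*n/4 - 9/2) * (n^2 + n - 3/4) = n^5 + 29*n^4/4 + 25*n^3/4 - 135*n^2/16 - 81*n/16 + 27/8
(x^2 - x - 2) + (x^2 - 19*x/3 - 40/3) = 2*x^2 - 22*x/3 - 46/3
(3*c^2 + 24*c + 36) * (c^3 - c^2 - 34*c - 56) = 3*c^5 + 21*c^4 - 90*c^3 - 1020*c^2 - 2568*c - 2016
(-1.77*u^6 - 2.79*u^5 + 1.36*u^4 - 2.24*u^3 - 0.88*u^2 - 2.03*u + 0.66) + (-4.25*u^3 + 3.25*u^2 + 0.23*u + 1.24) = -1.77*u^6 - 2.79*u^5 + 1.36*u^4 - 6.49*u^3 + 2.37*u^2 - 1.8*u + 1.9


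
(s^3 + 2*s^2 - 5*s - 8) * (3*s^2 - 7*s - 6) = 3*s^5 - s^4 - 35*s^3 - s^2 + 86*s + 48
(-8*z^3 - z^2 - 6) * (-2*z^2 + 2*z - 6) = 16*z^5 - 14*z^4 + 46*z^3 + 18*z^2 - 12*z + 36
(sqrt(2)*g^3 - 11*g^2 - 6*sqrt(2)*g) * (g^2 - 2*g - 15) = sqrt(2)*g^5 - 11*g^4 - 2*sqrt(2)*g^4 - 21*sqrt(2)*g^3 + 22*g^3 + 12*sqrt(2)*g^2 + 165*g^2 + 90*sqrt(2)*g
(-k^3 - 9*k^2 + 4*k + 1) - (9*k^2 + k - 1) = -k^3 - 18*k^2 + 3*k + 2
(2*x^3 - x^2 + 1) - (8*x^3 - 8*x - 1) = -6*x^3 - x^2 + 8*x + 2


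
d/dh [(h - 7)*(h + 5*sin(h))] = h + (h - 7)*(5*cos(h) + 1) + 5*sin(h)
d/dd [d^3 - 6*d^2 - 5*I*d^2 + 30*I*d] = 3*d^2 - 12*d - 10*I*d + 30*I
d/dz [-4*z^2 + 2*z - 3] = 2 - 8*z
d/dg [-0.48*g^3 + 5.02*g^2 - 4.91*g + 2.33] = -1.44*g^2 + 10.04*g - 4.91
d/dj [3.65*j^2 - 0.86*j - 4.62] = 7.3*j - 0.86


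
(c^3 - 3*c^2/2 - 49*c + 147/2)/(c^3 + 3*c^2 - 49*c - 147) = (c - 3/2)/(c + 3)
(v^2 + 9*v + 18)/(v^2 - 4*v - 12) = (v^2 + 9*v + 18)/(v^2 - 4*v - 12)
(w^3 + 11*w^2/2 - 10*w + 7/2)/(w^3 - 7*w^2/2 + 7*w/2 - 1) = (w + 7)/(w - 2)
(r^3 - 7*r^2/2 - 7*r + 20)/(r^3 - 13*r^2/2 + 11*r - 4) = (2*r + 5)/(2*r - 1)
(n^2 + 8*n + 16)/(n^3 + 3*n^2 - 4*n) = (n + 4)/(n*(n - 1))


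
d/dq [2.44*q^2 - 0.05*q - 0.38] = 4.88*q - 0.05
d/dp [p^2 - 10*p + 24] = 2*p - 10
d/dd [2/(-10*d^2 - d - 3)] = 2*(20*d + 1)/(10*d^2 + d + 3)^2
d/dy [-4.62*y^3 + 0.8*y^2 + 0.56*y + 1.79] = -13.86*y^2 + 1.6*y + 0.56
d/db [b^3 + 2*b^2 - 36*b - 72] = 3*b^2 + 4*b - 36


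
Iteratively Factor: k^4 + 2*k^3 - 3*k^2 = (k)*(k^3 + 2*k^2 - 3*k) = k*(k + 3)*(k^2 - k) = k*(k - 1)*(k + 3)*(k)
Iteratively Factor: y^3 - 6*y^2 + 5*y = (y)*(y^2 - 6*y + 5) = y*(y - 5)*(y - 1)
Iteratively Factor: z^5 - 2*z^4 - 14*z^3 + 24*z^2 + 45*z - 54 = (z + 2)*(z^4 - 4*z^3 - 6*z^2 + 36*z - 27) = (z + 2)*(z + 3)*(z^3 - 7*z^2 + 15*z - 9) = (z - 1)*(z + 2)*(z + 3)*(z^2 - 6*z + 9) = (z - 3)*(z - 1)*(z + 2)*(z + 3)*(z - 3)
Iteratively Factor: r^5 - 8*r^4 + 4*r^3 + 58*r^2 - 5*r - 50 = (r - 5)*(r^4 - 3*r^3 - 11*r^2 + 3*r + 10) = (r - 5)*(r + 1)*(r^3 - 4*r^2 - 7*r + 10) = (r - 5)*(r + 1)*(r + 2)*(r^2 - 6*r + 5) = (r - 5)^2*(r + 1)*(r + 2)*(r - 1)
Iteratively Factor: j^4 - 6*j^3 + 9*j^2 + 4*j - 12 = (j + 1)*(j^3 - 7*j^2 + 16*j - 12) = (j - 2)*(j + 1)*(j^2 - 5*j + 6) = (j - 3)*(j - 2)*(j + 1)*(j - 2)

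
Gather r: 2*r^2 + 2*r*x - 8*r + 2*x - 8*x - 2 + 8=2*r^2 + r*(2*x - 8) - 6*x + 6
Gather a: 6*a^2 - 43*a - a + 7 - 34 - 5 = 6*a^2 - 44*a - 32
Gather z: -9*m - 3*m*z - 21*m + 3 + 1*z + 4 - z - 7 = -3*m*z - 30*m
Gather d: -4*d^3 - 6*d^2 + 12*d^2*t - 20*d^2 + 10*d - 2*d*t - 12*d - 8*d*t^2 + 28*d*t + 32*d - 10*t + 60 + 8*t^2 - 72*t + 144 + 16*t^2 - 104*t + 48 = -4*d^3 + d^2*(12*t - 26) + d*(-8*t^2 + 26*t + 30) + 24*t^2 - 186*t + 252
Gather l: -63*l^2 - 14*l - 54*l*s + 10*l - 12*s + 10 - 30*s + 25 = -63*l^2 + l*(-54*s - 4) - 42*s + 35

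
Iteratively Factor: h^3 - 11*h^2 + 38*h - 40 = (h - 2)*(h^2 - 9*h + 20) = (h - 4)*(h - 2)*(h - 5)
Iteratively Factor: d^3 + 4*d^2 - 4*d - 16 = (d + 4)*(d^2 - 4) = (d - 2)*(d + 4)*(d + 2)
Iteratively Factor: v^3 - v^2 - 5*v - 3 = (v - 3)*(v^2 + 2*v + 1) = (v - 3)*(v + 1)*(v + 1)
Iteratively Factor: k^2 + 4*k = (k + 4)*(k)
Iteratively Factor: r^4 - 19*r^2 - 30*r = (r + 3)*(r^3 - 3*r^2 - 10*r) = (r + 2)*(r + 3)*(r^2 - 5*r) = r*(r + 2)*(r + 3)*(r - 5)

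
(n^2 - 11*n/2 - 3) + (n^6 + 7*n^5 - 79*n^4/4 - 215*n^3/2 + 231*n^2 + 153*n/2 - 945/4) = n^6 + 7*n^5 - 79*n^4/4 - 215*n^3/2 + 232*n^2 + 71*n - 957/4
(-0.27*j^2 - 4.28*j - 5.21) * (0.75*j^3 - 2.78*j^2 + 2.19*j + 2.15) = -0.2025*j^5 - 2.4594*j^4 + 7.3996*j^3 + 4.5301*j^2 - 20.6119*j - 11.2015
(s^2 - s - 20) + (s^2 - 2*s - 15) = 2*s^2 - 3*s - 35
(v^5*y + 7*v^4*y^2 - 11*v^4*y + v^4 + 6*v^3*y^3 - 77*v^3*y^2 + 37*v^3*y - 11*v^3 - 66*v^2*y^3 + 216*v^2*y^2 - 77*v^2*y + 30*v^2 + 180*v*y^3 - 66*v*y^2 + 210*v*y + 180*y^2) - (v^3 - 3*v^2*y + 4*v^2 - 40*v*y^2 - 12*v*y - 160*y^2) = v^5*y + 7*v^4*y^2 - 11*v^4*y + v^4 + 6*v^3*y^3 - 77*v^3*y^2 + 37*v^3*y - 12*v^3 - 66*v^2*y^3 + 216*v^2*y^2 - 74*v^2*y + 26*v^2 + 180*v*y^3 - 26*v*y^2 + 222*v*y + 340*y^2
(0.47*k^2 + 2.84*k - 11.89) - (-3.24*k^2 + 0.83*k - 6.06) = 3.71*k^2 + 2.01*k - 5.83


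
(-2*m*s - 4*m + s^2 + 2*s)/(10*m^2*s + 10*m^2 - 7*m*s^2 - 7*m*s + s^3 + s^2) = (s + 2)/(-5*m*s - 5*m + s^2 + s)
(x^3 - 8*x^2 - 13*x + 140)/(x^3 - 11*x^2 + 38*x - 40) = (x^2 - 3*x - 28)/(x^2 - 6*x + 8)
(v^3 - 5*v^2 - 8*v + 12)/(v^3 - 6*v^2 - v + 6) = (v + 2)/(v + 1)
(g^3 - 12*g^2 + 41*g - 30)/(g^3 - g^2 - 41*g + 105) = (g^2 - 7*g + 6)/(g^2 + 4*g - 21)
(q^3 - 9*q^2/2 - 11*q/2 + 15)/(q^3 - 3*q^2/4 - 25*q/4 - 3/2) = 2*(2*q^2 - 13*q + 15)/(4*q^2 - 11*q - 3)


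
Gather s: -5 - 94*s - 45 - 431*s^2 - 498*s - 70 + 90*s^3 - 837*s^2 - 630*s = 90*s^3 - 1268*s^2 - 1222*s - 120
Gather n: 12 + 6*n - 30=6*n - 18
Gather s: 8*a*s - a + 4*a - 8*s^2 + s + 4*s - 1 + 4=3*a - 8*s^2 + s*(8*a + 5) + 3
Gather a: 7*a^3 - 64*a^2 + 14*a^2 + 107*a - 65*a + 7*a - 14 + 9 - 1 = 7*a^3 - 50*a^2 + 49*a - 6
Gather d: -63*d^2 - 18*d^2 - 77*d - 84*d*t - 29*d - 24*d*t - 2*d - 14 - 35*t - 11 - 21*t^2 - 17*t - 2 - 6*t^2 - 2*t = -81*d^2 + d*(-108*t - 108) - 27*t^2 - 54*t - 27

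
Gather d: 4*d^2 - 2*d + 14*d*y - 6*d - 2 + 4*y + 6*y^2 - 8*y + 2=4*d^2 + d*(14*y - 8) + 6*y^2 - 4*y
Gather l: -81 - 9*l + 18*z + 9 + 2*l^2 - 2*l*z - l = 2*l^2 + l*(-2*z - 10) + 18*z - 72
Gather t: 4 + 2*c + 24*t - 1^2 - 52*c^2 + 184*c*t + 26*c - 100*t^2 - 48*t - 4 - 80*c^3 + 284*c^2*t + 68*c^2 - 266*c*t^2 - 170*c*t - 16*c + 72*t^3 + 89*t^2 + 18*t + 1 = -80*c^3 + 16*c^2 + 12*c + 72*t^3 + t^2*(-266*c - 11) + t*(284*c^2 + 14*c - 6)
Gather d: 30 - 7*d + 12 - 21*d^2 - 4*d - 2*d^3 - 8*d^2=-2*d^3 - 29*d^2 - 11*d + 42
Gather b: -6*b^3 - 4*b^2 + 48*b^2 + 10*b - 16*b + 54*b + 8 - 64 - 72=-6*b^3 + 44*b^2 + 48*b - 128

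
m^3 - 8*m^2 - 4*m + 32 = (m - 8)*(m - 2)*(m + 2)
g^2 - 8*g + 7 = (g - 7)*(g - 1)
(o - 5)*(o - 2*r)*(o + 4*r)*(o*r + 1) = o^4*r + 2*o^3*r^2 - 5*o^3*r + o^3 - 8*o^2*r^3 - 10*o^2*r^2 + 2*o^2*r - 5*o^2 + 40*o*r^3 - 8*o*r^2 - 10*o*r + 40*r^2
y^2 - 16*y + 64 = (y - 8)^2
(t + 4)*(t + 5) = t^2 + 9*t + 20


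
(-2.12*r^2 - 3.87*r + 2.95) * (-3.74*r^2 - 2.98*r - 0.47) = 7.9288*r^4 + 20.7914*r^3 + 1.496*r^2 - 6.9721*r - 1.3865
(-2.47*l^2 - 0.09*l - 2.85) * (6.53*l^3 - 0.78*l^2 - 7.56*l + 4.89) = -16.1291*l^5 + 1.3389*l^4 + 0.132899999999999*l^3 - 9.1749*l^2 + 21.1059*l - 13.9365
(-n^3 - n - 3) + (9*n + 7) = -n^3 + 8*n + 4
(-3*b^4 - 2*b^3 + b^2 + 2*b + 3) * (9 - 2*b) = 6*b^5 - 23*b^4 - 20*b^3 + 5*b^2 + 12*b + 27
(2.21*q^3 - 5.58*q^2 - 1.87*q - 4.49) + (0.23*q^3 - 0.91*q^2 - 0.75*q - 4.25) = 2.44*q^3 - 6.49*q^2 - 2.62*q - 8.74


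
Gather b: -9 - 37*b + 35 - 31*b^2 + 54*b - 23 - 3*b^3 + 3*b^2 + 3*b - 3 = -3*b^3 - 28*b^2 + 20*b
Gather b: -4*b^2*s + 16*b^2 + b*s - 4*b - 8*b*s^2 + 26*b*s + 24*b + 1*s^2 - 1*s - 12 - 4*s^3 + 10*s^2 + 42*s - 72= b^2*(16 - 4*s) + b*(-8*s^2 + 27*s + 20) - 4*s^3 + 11*s^2 + 41*s - 84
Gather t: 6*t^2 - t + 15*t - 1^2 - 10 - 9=6*t^2 + 14*t - 20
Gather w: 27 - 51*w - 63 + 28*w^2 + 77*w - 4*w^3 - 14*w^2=-4*w^3 + 14*w^2 + 26*w - 36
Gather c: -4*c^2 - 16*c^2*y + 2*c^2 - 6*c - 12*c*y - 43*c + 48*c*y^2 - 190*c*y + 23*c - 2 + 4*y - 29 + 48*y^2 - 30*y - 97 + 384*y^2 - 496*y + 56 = c^2*(-16*y - 2) + c*(48*y^2 - 202*y - 26) + 432*y^2 - 522*y - 72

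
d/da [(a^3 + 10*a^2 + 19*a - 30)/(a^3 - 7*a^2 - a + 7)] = (-17*a^2 - 74*a + 103)/(a^4 - 12*a^3 + 22*a^2 + 84*a + 49)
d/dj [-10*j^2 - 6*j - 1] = -20*j - 6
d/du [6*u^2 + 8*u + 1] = 12*u + 8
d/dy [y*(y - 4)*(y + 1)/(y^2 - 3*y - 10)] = (y^4 - 6*y^3 - 17*y^2 + 60*y + 40)/(y^4 - 6*y^3 - 11*y^2 + 60*y + 100)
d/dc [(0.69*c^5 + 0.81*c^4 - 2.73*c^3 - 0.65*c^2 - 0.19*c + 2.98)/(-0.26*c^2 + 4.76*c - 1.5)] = (-0.5382*c^6 + 12.7164*c^5 + 7.1016*c^4 - 30.8496*c^3 + 9.1416*c^2 + 3.4996*c - 13.8998)/(0.0676*c^4 - 2.4752*c^3 + 23.4376*c^2 - 14.28*c + 2.25)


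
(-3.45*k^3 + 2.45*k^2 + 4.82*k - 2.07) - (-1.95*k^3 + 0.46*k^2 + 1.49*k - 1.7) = -1.5*k^3 + 1.99*k^2 + 3.33*k - 0.37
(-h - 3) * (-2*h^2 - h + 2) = 2*h^3 + 7*h^2 + h - 6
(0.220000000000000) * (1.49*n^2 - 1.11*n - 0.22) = 0.3278*n^2 - 0.2442*n - 0.0484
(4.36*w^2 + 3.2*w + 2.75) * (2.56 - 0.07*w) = -0.3052*w^3 + 10.9376*w^2 + 7.9995*w + 7.04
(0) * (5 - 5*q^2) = 0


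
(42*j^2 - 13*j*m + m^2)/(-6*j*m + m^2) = (-7*j + m)/m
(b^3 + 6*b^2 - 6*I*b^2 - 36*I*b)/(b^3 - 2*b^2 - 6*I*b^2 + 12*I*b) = (b + 6)/(b - 2)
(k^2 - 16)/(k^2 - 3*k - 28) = (k - 4)/(k - 7)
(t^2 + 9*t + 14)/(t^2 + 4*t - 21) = (t + 2)/(t - 3)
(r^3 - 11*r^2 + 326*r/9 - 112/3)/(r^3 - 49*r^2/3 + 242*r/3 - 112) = (r - 8/3)/(r - 8)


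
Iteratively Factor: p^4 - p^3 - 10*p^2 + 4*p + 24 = (p - 3)*(p^3 + 2*p^2 - 4*p - 8) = (p - 3)*(p - 2)*(p^2 + 4*p + 4) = (p - 3)*(p - 2)*(p + 2)*(p + 2)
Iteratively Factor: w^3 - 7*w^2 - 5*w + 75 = (w - 5)*(w^2 - 2*w - 15) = (w - 5)^2*(w + 3)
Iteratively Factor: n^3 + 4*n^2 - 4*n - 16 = (n - 2)*(n^2 + 6*n + 8) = (n - 2)*(n + 4)*(n + 2)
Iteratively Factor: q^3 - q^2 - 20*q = (q + 4)*(q^2 - 5*q) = (q - 5)*(q + 4)*(q)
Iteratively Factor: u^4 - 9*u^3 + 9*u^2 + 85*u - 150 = (u - 5)*(u^3 - 4*u^2 - 11*u + 30) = (u - 5)*(u - 2)*(u^2 - 2*u - 15) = (u - 5)*(u - 2)*(u + 3)*(u - 5)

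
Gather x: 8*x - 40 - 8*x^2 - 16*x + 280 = -8*x^2 - 8*x + 240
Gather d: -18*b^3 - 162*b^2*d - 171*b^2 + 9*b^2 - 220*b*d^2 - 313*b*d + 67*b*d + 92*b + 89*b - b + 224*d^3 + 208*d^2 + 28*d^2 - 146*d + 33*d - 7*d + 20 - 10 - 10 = -18*b^3 - 162*b^2 + 180*b + 224*d^3 + d^2*(236 - 220*b) + d*(-162*b^2 - 246*b - 120)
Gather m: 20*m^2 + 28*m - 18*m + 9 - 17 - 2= 20*m^2 + 10*m - 10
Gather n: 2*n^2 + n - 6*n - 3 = 2*n^2 - 5*n - 3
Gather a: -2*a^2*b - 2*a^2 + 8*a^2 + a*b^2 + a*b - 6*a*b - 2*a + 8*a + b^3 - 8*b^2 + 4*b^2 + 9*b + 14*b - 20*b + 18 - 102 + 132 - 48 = a^2*(6 - 2*b) + a*(b^2 - 5*b + 6) + b^3 - 4*b^2 + 3*b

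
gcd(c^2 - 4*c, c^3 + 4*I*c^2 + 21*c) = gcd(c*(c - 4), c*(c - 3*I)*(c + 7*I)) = c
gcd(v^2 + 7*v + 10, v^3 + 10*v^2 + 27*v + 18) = 1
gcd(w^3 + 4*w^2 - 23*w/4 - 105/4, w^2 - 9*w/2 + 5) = w - 5/2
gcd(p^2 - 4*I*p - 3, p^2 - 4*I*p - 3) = p^2 - 4*I*p - 3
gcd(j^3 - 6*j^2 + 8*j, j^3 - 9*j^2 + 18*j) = j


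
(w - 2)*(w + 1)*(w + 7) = w^3 + 6*w^2 - 9*w - 14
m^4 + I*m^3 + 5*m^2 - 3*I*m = m*(m - I)^2*(m + 3*I)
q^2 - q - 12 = (q - 4)*(q + 3)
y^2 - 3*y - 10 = (y - 5)*(y + 2)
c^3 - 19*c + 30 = (c - 3)*(c - 2)*(c + 5)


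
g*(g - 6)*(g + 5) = g^3 - g^2 - 30*g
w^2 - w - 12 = (w - 4)*(w + 3)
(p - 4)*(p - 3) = p^2 - 7*p + 12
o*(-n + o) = -n*o + o^2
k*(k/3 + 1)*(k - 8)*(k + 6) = k^4/3 + k^3/3 - 18*k^2 - 48*k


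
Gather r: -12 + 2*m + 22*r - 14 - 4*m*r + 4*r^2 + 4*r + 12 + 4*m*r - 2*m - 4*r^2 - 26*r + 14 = 0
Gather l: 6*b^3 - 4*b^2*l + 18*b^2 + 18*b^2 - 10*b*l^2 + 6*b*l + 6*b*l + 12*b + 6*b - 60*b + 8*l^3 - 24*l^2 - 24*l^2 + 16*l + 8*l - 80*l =6*b^3 + 36*b^2 - 42*b + 8*l^3 + l^2*(-10*b - 48) + l*(-4*b^2 + 12*b - 56)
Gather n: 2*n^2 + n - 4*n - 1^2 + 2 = 2*n^2 - 3*n + 1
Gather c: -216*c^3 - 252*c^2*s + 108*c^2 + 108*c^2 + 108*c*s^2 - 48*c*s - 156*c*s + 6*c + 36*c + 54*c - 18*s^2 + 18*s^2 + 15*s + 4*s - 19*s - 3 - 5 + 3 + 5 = -216*c^3 + c^2*(216 - 252*s) + c*(108*s^2 - 204*s + 96)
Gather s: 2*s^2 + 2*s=2*s^2 + 2*s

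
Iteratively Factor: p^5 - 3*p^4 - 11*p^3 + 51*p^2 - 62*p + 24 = (p - 3)*(p^4 - 11*p^2 + 18*p - 8) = (p - 3)*(p + 4)*(p^3 - 4*p^2 + 5*p - 2) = (p - 3)*(p - 2)*(p + 4)*(p^2 - 2*p + 1) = (p - 3)*(p - 2)*(p - 1)*(p + 4)*(p - 1)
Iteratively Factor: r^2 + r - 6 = (r - 2)*(r + 3)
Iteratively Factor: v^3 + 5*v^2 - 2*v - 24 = (v + 4)*(v^2 + v - 6) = (v - 2)*(v + 4)*(v + 3)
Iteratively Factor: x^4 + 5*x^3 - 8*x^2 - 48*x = (x - 3)*(x^3 + 8*x^2 + 16*x) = x*(x - 3)*(x^2 + 8*x + 16) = x*(x - 3)*(x + 4)*(x + 4)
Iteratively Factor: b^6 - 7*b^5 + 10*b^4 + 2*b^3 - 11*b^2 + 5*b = (b + 1)*(b^5 - 8*b^4 + 18*b^3 - 16*b^2 + 5*b) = (b - 1)*(b + 1)*(b^4 - 7*b^3 + 11*b^2 - 5*b) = (b - 1)^2*(b + 1)*(b^3 - 6*b^2 + 5*b) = b*(b - 1)^2*(b + 1)*(b^2 - 6*b + 5) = b*(b - 5)*(b - 1)^2*(b + 1)*(b - 1)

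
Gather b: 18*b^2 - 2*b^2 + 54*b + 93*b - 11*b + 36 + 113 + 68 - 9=16*b^2 + 136*b + 208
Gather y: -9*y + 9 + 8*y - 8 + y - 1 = 0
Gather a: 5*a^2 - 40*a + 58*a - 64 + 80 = 5*a^2 + 18*a + 16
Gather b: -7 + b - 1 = b - 8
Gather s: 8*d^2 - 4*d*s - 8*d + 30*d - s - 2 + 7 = 8*d^2 + 22*d + s*(-4*d - 1) + 5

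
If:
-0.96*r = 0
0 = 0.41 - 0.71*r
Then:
No Solution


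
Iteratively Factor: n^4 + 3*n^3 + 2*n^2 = (n)*(n^3 + 3*n^2 + 2*n) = n^2*(n^2 + 3*n + 2) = n^2*(n + 2)*(n + 1)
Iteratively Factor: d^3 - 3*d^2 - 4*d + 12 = (d - 3)*(d^2 - 4) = (d - 3)*(d + 2)*(d - 2)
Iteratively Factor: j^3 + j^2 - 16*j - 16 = (j + 1)*(j^2 - 16) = (j + 1)*(j + 4)*(j - 4)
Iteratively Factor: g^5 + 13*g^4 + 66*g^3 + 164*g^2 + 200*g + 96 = (g + 3)*(g^4 + 10*g^3 + 36*g^2 + 56*g + 32) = (g + 2)*(g + 3)*(g^3 + 8*g^2 + 20*g + 16) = (g + 2)*(g + 3)*(g + 4)*(g^2 + 4*g + 4) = (g + 2)^2*(g + 3)*(g + 4)*(g + 2)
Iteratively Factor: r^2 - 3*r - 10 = (r - 5)*(r + 2)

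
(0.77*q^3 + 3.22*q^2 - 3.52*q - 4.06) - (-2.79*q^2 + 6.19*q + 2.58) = 0.77*q^3 + 6.01*q^2 - 9.71*q - 6.64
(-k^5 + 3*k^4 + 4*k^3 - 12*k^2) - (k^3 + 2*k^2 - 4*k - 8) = -k^5 + 3*k^4 + 3*k^3 - 14*k^2 + 4*k + 8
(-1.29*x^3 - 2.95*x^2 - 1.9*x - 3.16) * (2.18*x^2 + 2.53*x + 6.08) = -2.8122*x^5 - 9.6947*x^4 - 19.4487*x^3 - 29.6318*x^2 - 19.5468*x - 19.2128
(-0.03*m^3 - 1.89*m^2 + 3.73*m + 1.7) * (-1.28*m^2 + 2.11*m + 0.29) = 0.0384*m^5 + 2.3559*m^4 - 8.771*m^3 + 5.1462*m^2 + 4.6687*m + 0.493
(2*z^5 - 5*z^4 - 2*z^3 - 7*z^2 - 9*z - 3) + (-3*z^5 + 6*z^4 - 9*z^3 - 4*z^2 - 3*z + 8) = -z^5 + z^4 - 11*z^3 - 11*z^2 - 12*z + 5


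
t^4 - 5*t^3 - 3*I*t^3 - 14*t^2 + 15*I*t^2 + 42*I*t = t*(t - 7)*(t + 2)*(t - 3*I)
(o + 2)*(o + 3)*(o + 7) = o^3 + 12*o^2 + 41*o + 42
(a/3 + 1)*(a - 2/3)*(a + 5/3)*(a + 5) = a^4/3 + 3*a^3 + 197*a^2/27 + 55*a/27 - 50/9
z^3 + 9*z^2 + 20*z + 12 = (z + 1)*(z + 2)*(z + 6)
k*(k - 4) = k^2 - 4*k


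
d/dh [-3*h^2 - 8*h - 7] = -6*h - 8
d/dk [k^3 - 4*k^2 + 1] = k*(3*k - 8)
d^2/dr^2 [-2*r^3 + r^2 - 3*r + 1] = 2 - 12*r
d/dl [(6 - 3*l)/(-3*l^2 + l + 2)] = 3*(3*l^2 - l - (l - 2)*(6*l - 1) - 2)/(-3*l^2 + l + 2)^2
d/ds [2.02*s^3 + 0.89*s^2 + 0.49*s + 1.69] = 6.06*s^2 + 1.78*s + 0.49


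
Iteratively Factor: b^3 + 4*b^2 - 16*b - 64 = (b + 4)*(b^2 - 16) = (b + 4)^2*(b - 4)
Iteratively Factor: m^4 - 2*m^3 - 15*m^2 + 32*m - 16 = (m - 1)*(m^3 - m^2 - 16*m + 16) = (m - 4)*(m - 1)*(m^2 + 3*m - 4) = (m - 4)*(m - 1)^2*(m + 4)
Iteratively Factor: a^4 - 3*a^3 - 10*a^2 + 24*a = (a + 3)*(a^3 - 6*a^2 + 8*a) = (a - 4)*(a + 3)*(a^2 - 2*a) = (a - 4)*(a - 2)*(a + 3)*(a)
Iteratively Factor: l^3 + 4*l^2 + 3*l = (l + 3)*(l^2 + l) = (l + 1)*(l + 3)*(l)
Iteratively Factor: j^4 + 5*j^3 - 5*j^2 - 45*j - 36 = (j + 4)*(j^3 + j^2 - 9*j - 9) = (j + 3)*(j + 4)*(j^2 - 2*j - 3) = (j + 1)*(j + 3)*(j + 4)*(j - 3)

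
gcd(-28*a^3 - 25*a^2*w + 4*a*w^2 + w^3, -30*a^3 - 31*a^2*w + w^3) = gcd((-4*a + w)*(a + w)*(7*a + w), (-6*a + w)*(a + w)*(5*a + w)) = a + w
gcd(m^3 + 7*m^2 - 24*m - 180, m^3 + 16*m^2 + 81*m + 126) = m + 6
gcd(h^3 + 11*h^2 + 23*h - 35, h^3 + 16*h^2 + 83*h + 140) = h^2 + 12*h + 35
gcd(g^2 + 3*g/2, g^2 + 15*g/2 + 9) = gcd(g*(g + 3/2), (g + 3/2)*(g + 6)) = g + 3/2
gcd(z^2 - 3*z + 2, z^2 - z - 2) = z - 2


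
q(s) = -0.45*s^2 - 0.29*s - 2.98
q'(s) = -0.9*s - 0.29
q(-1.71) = -3.80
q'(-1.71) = 1.25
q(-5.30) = -14.08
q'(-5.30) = 4.48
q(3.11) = -8.23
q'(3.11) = -3.09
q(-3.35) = -7.06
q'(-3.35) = 2.72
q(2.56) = -6.67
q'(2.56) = -2.59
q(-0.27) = -2.93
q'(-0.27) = -0.05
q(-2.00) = -4.20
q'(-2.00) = 1.51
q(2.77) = -7.24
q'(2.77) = -2.78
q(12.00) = -71.26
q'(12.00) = -11.09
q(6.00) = -20.92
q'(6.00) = -5.69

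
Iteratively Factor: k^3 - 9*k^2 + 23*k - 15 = (k - 1)*(k^2 - 8*k + 15) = (k - 3)*(k - 1)*(k - 5)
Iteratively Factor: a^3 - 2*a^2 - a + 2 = (a - 1)*(a^2 - a - 2) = (a - 1)*(a + 1)*(a - 2)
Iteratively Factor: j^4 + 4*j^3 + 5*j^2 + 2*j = (j + 1)*(j^3 + 3*j^2 + 2*j) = (j + 1)^2*(j^2 + 2*j) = (j + 1)^2*(j + 2)*(j)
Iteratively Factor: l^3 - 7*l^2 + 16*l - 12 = (l - 2)*(l^2 - 5*l + 6) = (l - 2)^2*(l - 3)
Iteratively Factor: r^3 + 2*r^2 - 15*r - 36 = (r + 3)*(r^2 - r - 12) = (r + 3)^2*(r - 4)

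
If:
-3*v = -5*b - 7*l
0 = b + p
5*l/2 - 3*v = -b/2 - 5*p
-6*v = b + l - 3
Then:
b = -9/62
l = 19/62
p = 9/62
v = 44/93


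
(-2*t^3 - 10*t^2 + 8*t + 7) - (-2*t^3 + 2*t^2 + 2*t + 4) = -12*t^2 + 6*t + 3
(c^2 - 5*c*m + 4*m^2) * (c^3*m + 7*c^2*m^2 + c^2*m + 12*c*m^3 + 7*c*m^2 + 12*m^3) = c^5*m + 2*c^4*m^2 + c^4*m - 19*c^3*m^3 + 2*c^3*m^2 - 32*c^2*m^4 - 19*c^2*m^3 + 48*c*m^5 - 32*c*m^4 + 48*m^5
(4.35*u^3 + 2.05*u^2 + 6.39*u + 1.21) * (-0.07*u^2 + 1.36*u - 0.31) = -0.3045*u^5 + 5.7725*u^4 + 0.9922*u^3 + 7.9702*u^2 - 0.3353*u - 0.3751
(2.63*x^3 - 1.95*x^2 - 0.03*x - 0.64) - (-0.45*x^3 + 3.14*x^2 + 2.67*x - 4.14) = 3.08*x^3 - 5.09*x^2 - 2.7*x + 3.5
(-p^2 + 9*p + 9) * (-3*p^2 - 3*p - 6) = 3*p^4 - 24*p^3 - 48*p^2 - 81*p - 54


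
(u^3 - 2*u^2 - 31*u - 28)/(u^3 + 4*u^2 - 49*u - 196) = (u + 1)/(u + 7)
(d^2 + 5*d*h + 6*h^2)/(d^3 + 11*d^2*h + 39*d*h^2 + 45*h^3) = (d + 2*h)/(d^2 + 8*d*h + 15*h^2)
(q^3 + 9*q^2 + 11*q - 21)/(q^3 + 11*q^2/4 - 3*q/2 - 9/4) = 4*(q + 7)/(4*q + 3)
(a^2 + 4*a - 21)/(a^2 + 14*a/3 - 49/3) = 3*(a - 3)/(3*a - 7)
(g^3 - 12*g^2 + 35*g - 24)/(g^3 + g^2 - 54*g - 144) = (g^2 - 4*g + 3)/(g^2 + 9*g + 18)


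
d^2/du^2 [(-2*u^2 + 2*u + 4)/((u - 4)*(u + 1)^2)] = 4*(-u^3 + 6*u^2 - 30*u + 38)/(u^6 - 9*u^5 + 15*u^4 + 45*u^3 - 60*u^2 - 144*u - 64)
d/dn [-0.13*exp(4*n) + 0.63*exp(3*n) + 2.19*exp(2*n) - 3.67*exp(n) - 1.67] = (-0.52*exp(3*n) + 1.89*exp(2*n) + 4.38*exp(n) - 3.67)*exp(n)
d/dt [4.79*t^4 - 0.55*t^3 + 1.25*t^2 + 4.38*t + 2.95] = 19.16*t^3 - 1.65*t^2 + 2.5*t + 4.38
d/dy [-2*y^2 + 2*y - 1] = 2 - 4*y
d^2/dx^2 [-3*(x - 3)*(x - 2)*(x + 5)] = -18*x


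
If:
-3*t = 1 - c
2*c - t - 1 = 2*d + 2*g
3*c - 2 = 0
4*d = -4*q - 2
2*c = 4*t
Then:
No Solution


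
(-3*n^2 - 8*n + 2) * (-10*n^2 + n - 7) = 30*n^4 + 77*n^3 - 7*n^2 + 58*n - 14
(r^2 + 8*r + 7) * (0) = 0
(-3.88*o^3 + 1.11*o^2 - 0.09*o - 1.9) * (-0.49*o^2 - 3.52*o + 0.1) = 1.9012*o^5 + 13.1137*o^4 - 4.2511*o^3 + 1.3588*o^2 + 6.679*o - 0.19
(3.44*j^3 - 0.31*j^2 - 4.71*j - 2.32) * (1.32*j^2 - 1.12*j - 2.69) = 4.5408*j^5 - 4.262*j^4 - 15.1236*j^3 + 3.0467*j^2 + 15.2683*j + 6.2408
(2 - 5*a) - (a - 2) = 4 - 6*a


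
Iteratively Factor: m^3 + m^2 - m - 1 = (m + 1)*(m^2 - 1) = (m + 1)^2*(m - 1)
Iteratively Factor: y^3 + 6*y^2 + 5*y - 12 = (y - 1)*(y^2 + 7*y + 12) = (y - 1)*(y + 3)*(y + 4)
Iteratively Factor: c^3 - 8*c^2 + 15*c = (c - 3)*(c^2 - 5*c) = (c - 5)*(c - 3)*(c)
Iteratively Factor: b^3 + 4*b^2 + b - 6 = (b + 2)*(b^2 + 2*b - 3) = (b - 1)*(b + 2)*(b + 3)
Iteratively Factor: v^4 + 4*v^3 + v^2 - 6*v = (v)*(v^3 + 4*v^2 + v - 6) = v*(v - 1)*(v^2 + 5*v + 6) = v*(v - 1)*(v + 2)*(v + 3)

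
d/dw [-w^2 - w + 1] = -2*w - 1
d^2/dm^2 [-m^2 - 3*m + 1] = -2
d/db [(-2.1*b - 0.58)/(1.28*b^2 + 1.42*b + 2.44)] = (2.688*b^2 + 1.4848*b - 4.3004)/(1.6384*b^4 + 3.6352*b^3 + 8.2628*b^2 + 6.9296*b + 5.9536)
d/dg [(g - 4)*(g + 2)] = 2*g - 2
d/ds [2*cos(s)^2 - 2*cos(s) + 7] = 2*sin(s) - 2*sin(2*s)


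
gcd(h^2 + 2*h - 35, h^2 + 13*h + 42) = h + 7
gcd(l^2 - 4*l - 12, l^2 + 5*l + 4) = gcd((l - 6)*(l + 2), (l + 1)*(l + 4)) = 1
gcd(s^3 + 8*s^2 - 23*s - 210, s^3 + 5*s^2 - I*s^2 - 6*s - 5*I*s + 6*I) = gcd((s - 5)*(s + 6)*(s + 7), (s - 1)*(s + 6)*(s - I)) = s + 6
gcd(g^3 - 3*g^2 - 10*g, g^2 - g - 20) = g - 5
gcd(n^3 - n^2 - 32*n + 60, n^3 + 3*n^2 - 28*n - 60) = n^2 + n - 30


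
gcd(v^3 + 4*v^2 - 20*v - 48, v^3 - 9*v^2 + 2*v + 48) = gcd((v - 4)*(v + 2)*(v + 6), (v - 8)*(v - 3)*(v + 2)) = v + 2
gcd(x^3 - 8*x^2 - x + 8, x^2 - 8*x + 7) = x - 1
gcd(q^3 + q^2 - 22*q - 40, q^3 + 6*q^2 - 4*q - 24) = q + 2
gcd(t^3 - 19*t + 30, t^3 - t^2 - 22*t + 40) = t^2 + 3*t - 10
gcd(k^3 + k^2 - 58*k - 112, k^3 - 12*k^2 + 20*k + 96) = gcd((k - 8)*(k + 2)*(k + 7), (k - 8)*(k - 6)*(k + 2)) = k^2 - 6*k - 16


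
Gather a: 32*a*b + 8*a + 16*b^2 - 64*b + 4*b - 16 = a*(32*b + 8) + 16*b^2 - 60*b - 16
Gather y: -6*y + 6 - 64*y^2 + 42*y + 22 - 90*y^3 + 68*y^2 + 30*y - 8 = -90*y^3 + 4*y^2 + 66*y + 20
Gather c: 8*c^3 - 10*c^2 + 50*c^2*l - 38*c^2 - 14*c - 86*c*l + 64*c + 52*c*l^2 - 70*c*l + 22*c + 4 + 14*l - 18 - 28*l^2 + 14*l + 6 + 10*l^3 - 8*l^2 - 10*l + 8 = 8*c^3 + c^2*(50*l - 48) + c*(52*l^2 - 156*l + 72) + 10*l^3 - 36*l^2 + 18*l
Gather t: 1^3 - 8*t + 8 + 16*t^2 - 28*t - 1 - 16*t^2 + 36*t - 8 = 0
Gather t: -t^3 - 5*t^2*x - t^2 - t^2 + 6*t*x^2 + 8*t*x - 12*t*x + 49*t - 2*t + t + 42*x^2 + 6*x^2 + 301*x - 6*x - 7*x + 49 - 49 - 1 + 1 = -t^3 + t^2*(-5*x - 2) + t*(6*x^2 - 4*x + 48) + 48*x^2 + 288*x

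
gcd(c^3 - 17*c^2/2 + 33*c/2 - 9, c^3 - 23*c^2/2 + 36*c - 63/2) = c - 3/2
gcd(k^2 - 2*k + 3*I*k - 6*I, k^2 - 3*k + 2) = k - 2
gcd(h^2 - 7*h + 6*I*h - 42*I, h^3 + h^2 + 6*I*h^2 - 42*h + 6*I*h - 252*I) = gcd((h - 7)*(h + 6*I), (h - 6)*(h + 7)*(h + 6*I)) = h + 6*I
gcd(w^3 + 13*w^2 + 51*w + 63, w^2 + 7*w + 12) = w + 3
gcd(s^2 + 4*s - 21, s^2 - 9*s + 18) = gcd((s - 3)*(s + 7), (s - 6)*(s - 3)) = s - 3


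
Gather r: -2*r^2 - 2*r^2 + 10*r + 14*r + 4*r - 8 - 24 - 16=-4*r^2 + 28*r - 48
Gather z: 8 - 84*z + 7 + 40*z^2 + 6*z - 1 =40*z^2 - 78*z + 14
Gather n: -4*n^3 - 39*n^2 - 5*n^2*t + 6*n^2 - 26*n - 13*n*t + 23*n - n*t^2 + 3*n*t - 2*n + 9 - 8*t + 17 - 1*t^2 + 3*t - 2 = -4*n^3 + n^2*(-5*t - 33) + n*(-t^2 - 10*t - 5) - t^2 - 5*t + 24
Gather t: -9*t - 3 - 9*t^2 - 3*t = -9*t^2 - 12*t - 3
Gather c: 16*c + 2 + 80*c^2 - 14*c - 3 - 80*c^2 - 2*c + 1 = 0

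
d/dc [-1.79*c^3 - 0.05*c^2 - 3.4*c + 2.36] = -5.37*c^2 - 0.1*c - 3.4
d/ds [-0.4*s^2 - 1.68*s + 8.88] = -0.8*s - 1.68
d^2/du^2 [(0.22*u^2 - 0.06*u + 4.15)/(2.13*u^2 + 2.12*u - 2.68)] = (-1.77635683940025e-15*u^4 - 2.531292*u^3 + 120.503898*u^2 + 110.383416*u + 87.161704)/(9.663597*u^6 + 28.854684*u^5 - 7.75745999999999*u^4 - 63.08272*u^3 + 9.76056*u^2 + 45.680064*u - 19.248832)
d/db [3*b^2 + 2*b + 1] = 6*b + 2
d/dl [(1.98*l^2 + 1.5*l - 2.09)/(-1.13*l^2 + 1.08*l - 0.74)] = (3.8334*l^2 - 7.6538*l + 1.1472)/(1.2769*l^4 - 2.4408*l^3 + 2.8388*l^2 - 1.5984*l + 0.5476)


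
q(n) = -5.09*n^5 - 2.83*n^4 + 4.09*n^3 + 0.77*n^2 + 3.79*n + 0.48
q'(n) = -25.45*n^4 - 11.32*n^3 + 12.27*n^2 + 1.54*n + 3.79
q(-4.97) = 13206.63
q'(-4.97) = -13839.02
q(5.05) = -17992.20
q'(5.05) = -17685.50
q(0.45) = 2.50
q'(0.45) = 4.89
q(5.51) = -27730.49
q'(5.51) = -24967.04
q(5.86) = -37637.71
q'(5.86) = -31854.61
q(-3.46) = 1945.63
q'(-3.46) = -3033.23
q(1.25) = -8.03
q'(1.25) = -59.36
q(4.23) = -7459.37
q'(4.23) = -8774.89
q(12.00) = -1318013.40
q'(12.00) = -545503.01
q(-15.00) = 3708263.13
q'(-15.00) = -1247459.81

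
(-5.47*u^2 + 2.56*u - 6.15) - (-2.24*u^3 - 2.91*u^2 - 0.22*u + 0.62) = 2.24*u^3 - 2.56*u^2 + 2.78*u - 6.77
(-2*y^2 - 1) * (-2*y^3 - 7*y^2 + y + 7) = 4*y^5 + 14*y^4 - 7*y^2 - y - 7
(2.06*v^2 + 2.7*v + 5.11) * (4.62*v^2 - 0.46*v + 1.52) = 9.5172*v^4 + 11.5264*v^3 + 25.4974*v^2 + 1.7534*v + 7.7672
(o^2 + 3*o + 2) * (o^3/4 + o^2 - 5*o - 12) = o^5/4 + 7*o^4/4 - 3*o^3/2 - 25*o^2 - 46*o - 24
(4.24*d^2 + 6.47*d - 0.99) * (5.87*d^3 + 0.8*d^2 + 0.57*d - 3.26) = 24.8888*d^5 + 41.3709*d^4 + 1.7815*d^3 - 10.9265*d^2 - 21.6565*d + 3.2274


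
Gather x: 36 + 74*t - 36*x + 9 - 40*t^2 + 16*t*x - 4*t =-40*t^2 + 70*t + x*(16*t - 36) + 45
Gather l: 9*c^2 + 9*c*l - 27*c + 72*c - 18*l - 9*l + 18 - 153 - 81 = 9*c^2 + 45*c + l*(9*c - 27) - 216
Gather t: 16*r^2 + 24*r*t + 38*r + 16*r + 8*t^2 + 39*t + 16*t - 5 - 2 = 16*r^2 + 54*r + 8*t^2 + t*(24*r + 55) - 7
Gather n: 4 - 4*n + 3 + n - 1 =6 - 3*n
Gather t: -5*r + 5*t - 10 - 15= -5*r + 5*t - 25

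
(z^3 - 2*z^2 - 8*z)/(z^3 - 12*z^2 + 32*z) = (z + 2)/(z - 8)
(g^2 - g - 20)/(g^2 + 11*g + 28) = (g - 5)/(g + 7)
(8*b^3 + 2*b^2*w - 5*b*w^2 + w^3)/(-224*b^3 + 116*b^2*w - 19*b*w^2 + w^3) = (-2*b^2 - b*w + w^2)/(56*b^2 - 15*b*w + w^2)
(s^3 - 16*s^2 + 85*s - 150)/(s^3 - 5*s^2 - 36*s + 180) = (s - 5)/(s + 6)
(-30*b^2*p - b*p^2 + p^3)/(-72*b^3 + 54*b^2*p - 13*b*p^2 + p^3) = p*(5*b + p)/(12*b^2 - 7*b*p + p^2)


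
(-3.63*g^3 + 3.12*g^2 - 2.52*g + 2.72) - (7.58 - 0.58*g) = -3.63*g^3 + 3.12*g^2 - 1.94*g - 4.86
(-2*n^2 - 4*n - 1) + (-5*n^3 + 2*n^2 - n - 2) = -5*n^3 - 5*n - 3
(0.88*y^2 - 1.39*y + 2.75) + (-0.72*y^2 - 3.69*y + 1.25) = 0.16*y^2 - 5.08*y + 4.0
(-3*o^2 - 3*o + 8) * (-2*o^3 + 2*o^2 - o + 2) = 6*o^5 - 19*o^3 + 13*o^2 - 14*o + 16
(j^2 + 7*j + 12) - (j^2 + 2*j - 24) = 5*j + 36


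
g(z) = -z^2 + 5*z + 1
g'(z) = 5 - 2*z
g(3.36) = 6.51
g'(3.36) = -1.72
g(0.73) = 4.12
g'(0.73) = 3.54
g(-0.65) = -2.67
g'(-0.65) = 6.30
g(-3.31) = -26.51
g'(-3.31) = 11.62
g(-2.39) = -16.66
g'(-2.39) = 9.78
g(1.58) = 6.40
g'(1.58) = 1.84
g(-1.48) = -8.59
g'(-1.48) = 7.96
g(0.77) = 4.26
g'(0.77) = 3.46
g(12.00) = -83.00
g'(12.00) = -19.00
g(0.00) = 1.00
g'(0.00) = 5.00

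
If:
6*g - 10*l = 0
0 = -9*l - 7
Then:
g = -35/27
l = -7/9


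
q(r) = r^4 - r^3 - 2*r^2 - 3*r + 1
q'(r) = 4*r^3 - 3*r^2 - 4*r - 3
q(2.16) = -3.12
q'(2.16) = 14.67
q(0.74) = -2.42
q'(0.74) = -5.98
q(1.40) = -6.02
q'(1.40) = -3.50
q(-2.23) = 33.56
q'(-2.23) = -53.36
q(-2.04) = 24.61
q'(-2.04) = -41.28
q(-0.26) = 1.67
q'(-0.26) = -2.23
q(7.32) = 2350.73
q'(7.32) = 1375.87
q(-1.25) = 6.02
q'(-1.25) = -10.50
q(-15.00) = 53596.00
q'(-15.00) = -14118.00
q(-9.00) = 7156.00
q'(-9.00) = -3126.00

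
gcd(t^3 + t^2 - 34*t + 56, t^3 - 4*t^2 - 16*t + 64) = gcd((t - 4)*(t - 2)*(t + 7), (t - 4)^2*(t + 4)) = t - 4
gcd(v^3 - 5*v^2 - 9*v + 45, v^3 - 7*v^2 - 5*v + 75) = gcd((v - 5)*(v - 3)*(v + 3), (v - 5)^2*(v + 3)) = v^2 - 2*v - 15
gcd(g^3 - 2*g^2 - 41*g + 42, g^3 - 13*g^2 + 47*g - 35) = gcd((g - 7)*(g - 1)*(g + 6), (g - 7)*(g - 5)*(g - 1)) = g^2 - 8*g + 7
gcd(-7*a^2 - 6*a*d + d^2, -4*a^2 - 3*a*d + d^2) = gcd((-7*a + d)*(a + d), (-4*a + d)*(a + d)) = a + d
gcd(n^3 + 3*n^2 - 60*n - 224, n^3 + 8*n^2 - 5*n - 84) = n^2 + 11*n + 28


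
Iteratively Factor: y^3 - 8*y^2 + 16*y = (y - 4)*(y^2 - 4*y) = y*(y - 4)*(y - 4)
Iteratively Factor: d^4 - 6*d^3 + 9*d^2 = (d)*(d^3 - 6*d^2 + 9*d) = d*(d - 3)*(d^2 - 3*d) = d^2*(d - 3)*(d - 3)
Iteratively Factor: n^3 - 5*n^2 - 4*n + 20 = (n - 5)*(n^2 - 4) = (n - 5)*(n - 2)*(n + 2)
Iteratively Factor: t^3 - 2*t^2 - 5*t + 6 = (t - 3)*(t^2 + t - 2) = (t - 3)*(t - 1)*(t + 2)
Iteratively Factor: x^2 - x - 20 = (x - 5)*(x + 4)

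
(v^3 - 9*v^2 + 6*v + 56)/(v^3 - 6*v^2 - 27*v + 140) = (v + 2)/(v + 5)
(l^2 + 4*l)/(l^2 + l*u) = (l + 4)/(l + u)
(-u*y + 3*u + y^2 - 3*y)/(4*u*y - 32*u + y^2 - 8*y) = (-u*y + 3*u + y^2 - 3*y)/(4*u*y - 32*u + y^2 - 8*y)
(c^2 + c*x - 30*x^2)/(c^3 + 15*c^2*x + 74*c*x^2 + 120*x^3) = (c - 5*x)/(c^2 + 9*c*x + 20*x^2)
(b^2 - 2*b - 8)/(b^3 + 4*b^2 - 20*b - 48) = 1/(b + 6)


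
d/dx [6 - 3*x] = -3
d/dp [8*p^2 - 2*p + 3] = 16*p - 2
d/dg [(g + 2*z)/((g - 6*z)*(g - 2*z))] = (-g^2 - 4*g*z + 28*z^2)/(g^4 - 16*g^3*z + 88*g^2*z^2 - 192*g*z^3 + 144*z^4)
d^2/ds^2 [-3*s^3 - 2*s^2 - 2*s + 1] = -18*s - 4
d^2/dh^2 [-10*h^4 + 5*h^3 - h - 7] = 30*h*(1 - 4*h)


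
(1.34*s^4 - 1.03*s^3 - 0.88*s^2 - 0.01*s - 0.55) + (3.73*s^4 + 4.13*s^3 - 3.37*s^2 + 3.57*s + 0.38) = 5.07*s^4 + 3.1*s^3 - 4.25*s^2 + 3.56*s - 0.17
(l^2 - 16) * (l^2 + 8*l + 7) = l^4 + 8*l^3 - 9*l^2 - 128*l - 112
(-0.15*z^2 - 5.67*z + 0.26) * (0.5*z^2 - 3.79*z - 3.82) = -0.075*z^4 - 2.2665*z^3 + 22.1923*z^2 + 20.674*z - 0.9932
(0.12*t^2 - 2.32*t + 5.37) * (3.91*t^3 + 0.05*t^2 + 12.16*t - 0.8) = 0.4692*t^5 - 9.0652*t^4 + 22.3399*t^3 - 28.0387*t^2 + 67.1552*t - 4.296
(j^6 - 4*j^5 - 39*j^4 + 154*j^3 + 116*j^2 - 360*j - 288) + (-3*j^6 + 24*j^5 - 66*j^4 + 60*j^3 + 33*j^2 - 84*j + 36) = -2*j^6 + 20*j^5 - 105*j^4 + 214*j^3 + 149*j^2 - 444*j - 252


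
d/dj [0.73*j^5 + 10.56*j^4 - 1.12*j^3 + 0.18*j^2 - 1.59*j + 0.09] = 3.65*j^4 + 42.24*j^3 - 3.36*j^2 + 0.36*j - 1.59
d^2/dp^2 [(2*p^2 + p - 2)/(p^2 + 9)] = 2*(p^3 - 60*p^2 - 27*p + 180)/(p^6 + 27*p^4 + 243*p^2 + 729)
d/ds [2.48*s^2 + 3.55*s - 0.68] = 4.96*s + 3.55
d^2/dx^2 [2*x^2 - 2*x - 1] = 4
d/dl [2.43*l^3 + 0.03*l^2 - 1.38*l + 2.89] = 7.29*l^2 + 0.06*l - 1.38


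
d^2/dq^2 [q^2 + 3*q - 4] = 2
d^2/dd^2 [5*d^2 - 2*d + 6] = 10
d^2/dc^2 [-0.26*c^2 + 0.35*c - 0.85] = -0.520000000000000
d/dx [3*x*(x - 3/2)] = 6*x - 9/2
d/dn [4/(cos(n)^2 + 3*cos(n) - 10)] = 4*(2*cos(n) + 3)*sin(n)/(cos(n)^2 + 3*cos(n) - 10)^2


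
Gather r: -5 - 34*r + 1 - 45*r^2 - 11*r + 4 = -45*r^2 - 45*r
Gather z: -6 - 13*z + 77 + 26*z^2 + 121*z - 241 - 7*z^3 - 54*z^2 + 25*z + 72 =-7*z^3 - 28*z^2 + 133*z - 98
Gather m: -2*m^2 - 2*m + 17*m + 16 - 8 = -2*m^2 + 15*m + 8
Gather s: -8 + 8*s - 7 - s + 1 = 7*s - 14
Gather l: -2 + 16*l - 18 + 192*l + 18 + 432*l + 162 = 640*l + 160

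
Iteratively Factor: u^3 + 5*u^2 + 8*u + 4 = (u + 1)*(u^2 + 4*u + 4) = (u + 1)*(u + 2)*(u + 2)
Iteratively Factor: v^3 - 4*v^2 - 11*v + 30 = (v + 3)*(v^2 - 7*v + 10) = (v - 5)*(v + 3)*(v - 2)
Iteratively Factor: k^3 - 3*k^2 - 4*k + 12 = (k - 2)*(k^2 - k - 6) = (k - 2)*(k + 2)*(k - 3)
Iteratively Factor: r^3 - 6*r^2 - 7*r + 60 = (r + 3)*(r^2 - 9*r + 20) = (r - 5)*(r + 3)*(r - 4)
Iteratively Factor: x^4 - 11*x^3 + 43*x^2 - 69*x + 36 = (x - 3)*(x^3 - 8*x^2 + 19*x - 12) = (x - 3)*(x - 1)*(x^2 - 7*x + 12) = (x - 4)*(x - 3)*(x - 1)*(x - 3)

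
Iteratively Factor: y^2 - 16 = (y + 4)*(y - 4)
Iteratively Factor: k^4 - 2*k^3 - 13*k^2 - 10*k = (k - 5)*(k^3 + 3*k^2 + 2*k) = k*(k - 5)*(k^2 + 3*k + 2) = k*(k - 5)*(k + 2)*(k + 1)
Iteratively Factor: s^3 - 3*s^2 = (s)*(s^2 - 3*s) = s*(s - 3)*(s)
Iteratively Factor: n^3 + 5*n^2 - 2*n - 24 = (n + 3)*(n^2 + 2*n - 8) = (n - 2)*(n + 3)*(n + 4)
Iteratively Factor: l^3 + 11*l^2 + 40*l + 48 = (l + 3)*(l^2 + 8*l + 16) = (l + 3)*(l + 4)*(l + 4)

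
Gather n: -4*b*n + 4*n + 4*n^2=4*n^2 + n*(4 - 4*b)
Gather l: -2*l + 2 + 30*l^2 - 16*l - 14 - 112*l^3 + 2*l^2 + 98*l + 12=-112*l^3 + 32*l^2 + 80*l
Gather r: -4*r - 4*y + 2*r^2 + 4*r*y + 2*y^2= 2*r^2 + r*(4*y - 4) + 2*y^2 - 4*y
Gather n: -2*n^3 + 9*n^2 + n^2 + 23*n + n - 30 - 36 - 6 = -2*n^3 + 10*n^2 + 24*n - 72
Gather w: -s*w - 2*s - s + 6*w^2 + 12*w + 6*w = -3*s + 6*w^2 + w*(18 - s)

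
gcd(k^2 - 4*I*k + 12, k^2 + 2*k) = 1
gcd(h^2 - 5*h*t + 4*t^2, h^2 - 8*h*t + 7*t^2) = -h + t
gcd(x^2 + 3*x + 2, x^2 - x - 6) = x + 2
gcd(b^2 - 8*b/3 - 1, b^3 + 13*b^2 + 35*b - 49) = 1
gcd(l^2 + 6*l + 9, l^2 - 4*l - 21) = l + 3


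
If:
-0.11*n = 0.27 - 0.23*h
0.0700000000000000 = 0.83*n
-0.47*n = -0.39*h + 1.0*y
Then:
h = 1.21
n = 0.08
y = 0.43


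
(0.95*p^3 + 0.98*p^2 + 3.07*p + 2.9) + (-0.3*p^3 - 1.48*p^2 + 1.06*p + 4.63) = 0.65*p^3 - 0.5*p^2 + 4.13*p + 7.53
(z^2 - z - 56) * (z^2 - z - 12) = z^4 - 2*z^3 - 67*z^2 + 68*z + 672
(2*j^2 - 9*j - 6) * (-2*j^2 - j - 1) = -4*j^4 + 16*j^3 + 19*j^2 + 15*j + 6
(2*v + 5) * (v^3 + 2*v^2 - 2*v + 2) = 2*v^4 + 9*v^3 + 6*v^2 - 6*v + 10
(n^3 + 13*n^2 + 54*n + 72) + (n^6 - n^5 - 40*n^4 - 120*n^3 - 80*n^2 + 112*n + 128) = n^6 - n^5 - 40*n^4 - 119*n^3 - 67*n^2 + 166*n + 200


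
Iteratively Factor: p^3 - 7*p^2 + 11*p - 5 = (p - 1)*(p^2 - 6*p + 5) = (p - 5)*(p - 1)*(p - 1)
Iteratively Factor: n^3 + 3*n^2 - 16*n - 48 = (n + 3)*(n^2 - 16) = (n + 3)*(n + 4)*(n - 4)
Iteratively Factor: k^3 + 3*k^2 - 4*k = (k)*(k^2 + 3*k - 4) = k*(k - 1)*(k + 4)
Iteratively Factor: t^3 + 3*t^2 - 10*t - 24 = (t + 2)*(t^2 + t - 12) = (t - 3)*(t + 2)*(t + 4)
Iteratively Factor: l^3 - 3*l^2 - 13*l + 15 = (l + 3)*(l^2 - 6*l + 5) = (l - 1)*(l + 3)*(l - 5)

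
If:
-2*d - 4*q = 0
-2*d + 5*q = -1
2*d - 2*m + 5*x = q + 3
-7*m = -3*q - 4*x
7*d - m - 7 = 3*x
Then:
No Solution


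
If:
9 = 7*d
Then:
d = 9/7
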